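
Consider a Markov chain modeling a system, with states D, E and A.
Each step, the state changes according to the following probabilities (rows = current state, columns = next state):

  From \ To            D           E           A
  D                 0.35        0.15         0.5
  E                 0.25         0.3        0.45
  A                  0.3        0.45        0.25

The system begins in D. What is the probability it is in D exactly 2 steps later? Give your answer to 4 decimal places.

0.3100

Sum over the intermediate state after 1 step:
P = P(D→D)·P(D→D) + P(D→E)·P(E→D) + P(D→A)·P(A→D)
  = 0.35×0.35 + 0.15×0.25 + 0.5×0.3
  = 0.1225 + 0.0375 + 0.1500 = 0.3100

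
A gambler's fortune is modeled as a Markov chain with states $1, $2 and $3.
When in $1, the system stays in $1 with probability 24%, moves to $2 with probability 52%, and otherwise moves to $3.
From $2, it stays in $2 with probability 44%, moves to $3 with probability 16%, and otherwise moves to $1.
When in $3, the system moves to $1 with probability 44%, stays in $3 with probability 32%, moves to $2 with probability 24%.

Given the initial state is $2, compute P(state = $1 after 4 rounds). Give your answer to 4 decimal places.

0.3523

Propagate the distribution vector 4 rounds from $2.
After 0 rounds: (0.0000, 1.0000, 0.0000)
After 1 round: (0.4000, 0.4400, 0.1600)
After 2 rounds: (0.3424, 0.4400, 0.2176)
After 3 rounds: (0.3539, 0.4239, 0.2222)
After 4 rounds: (0.3523, 0.4239, 0.2239)
P(in $1 after 4 rounds) = 0.3523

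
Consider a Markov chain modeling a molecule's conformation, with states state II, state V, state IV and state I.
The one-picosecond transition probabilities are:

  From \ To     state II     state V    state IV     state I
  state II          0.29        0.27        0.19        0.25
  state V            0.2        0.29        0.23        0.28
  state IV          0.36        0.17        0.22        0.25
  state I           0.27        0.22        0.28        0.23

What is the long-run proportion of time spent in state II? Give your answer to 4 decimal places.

Let the stationary distribution be π with π = πP and π_1 + π_2 + π_3 + π_4 = 1.
π_1 = 0.29·π_1 + 0.2·π_2 + 0.36·π_3 + 0.27·π_4
π_2 = 0.27·π_1 + 0.29·π_2 + 0.17·π_3 + 0.22·π_4
π_3 = 0.19·π_1 + 0.23·π_2 + 0.22·π_3 + 0.28·π_4
Solving with the normalization constraint gives π = (0.2795, 0.2393, 0.2291, 0.2521).
So the stationary probability of state II is 0.2795.

0.2795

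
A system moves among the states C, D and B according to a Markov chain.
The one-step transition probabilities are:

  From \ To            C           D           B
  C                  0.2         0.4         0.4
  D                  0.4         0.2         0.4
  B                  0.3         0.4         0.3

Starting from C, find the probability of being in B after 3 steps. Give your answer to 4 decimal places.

Propagate the distribution vector 3 steps from C.
After 0 steps: (1.0000, 0.0000, 0.0000)
After 1 step: (0.2000, 0.4000, 0.4000)
After 2 steps: (0.3200, 0.3200, 0.3600)
After 3 steps: (0.3000, 0.3360, 0.3640)
P(in B after 3 steps) = 0.3640

0.3640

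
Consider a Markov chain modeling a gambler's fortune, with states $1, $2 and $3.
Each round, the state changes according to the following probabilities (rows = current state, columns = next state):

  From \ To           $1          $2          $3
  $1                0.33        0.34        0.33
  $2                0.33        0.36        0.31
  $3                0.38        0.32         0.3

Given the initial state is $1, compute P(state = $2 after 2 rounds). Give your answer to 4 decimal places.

Sum over the intermediate state after 1 round:
P = P($1→$1)·P($1→$2) + P($1→$2)·P($2→$2) + P($1→$3)·P($3→$2)
  = 0.33×0.34 + 0.34×0.36 + 0.33×0.32
  = 0.1122 + 0.1224 + 0.1056 = 0.3402

0.3402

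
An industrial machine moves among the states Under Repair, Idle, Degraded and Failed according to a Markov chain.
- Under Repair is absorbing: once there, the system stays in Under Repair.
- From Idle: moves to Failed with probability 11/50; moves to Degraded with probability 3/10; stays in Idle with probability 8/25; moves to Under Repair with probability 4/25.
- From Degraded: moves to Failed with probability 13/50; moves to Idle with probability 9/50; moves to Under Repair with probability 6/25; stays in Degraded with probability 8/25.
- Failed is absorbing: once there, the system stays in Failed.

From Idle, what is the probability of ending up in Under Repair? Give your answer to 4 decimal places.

0.4427

Let h(s) be the probability of absorption at Under Repair starting from transient state s. Then h(Under Repair) = 1 and h(Failed) = 0. By first-step analysis:
h(Idle) = 0.16·1 + 0.32·h(Idle) + 0.3·h(Degraded) + 0.22·0
h(Degraded) = 0.24·1 + 0.18·h(Idle) + 0.32·h(Degraded) + 0.26·0
Solving: h(Idle) = 0.4427, h(Degraded) = 0.4701.
Starting from Idle, the probability is 0.4427.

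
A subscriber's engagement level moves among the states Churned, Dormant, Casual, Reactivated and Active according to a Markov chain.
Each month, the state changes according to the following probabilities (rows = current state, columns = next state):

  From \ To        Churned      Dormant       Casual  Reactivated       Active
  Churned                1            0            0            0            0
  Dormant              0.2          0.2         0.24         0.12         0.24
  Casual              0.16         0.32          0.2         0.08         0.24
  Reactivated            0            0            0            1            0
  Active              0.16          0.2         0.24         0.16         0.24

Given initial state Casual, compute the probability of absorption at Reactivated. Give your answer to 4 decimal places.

Let h(s) be the probability of absorption at Reactivated starting from transient state s. Then h(Reactivated) = 1 and h(Churned) = 0. By first-step analysis:
h(Dormant) = 0.2·0 + 0.2·h(Dormant) + 0.24·h(Casual) + 0.12·1 + 0.24·h(Active)
h(Casual) = 0.16·0 + 0.32·h(Dormant) + 0.2·h(Casual) + 0.08·1 + 0.24·h(Active)
h(Active) = 0.16·0 + 0.2·h(Dormant) + 0.24·h(Casual) + 0.16·1 + 0.24·h(Active)
Solving: h(Dormant) = 0.3992, h(Casual) = 0.3914, h(Active) = 0.4392.
Starting from Casual, the probability is 0.3914.

0.3914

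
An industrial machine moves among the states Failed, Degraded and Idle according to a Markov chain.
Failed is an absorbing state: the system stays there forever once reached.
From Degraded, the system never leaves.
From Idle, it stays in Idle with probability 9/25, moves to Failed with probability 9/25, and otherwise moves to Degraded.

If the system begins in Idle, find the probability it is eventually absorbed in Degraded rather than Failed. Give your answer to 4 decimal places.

Let h(s) be the probability of absorption at Degraded starting from transient state s. Then h(Degraded) = 1 and h(Failed) = 0. By first-step analysis:
h(Idle) = 0.36·0 + 0.28·1 + 0.36·h(Idle)
Solving: h(Idle) = 0.4375.
Starting from Idle, the probability is 0.4375.

0.4375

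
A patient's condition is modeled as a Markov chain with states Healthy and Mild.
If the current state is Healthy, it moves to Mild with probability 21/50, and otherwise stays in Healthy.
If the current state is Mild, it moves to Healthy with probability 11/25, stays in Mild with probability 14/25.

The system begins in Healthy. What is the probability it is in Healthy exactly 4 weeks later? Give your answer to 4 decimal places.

0.5118

Propagate the distribution vector 4 weeks from Healthy.
After 0 weeks: (1.0000, 0.0000)
After 1 week: (0.5800, 0.4200)
After 2 weeks: (0.5212, 0.4788)
After 3 weeks: (0.5130, 0.4870)
After 4 weeks: (0.5118, 0.4882)
P(in Healthy after 4 weeks) = 0.5118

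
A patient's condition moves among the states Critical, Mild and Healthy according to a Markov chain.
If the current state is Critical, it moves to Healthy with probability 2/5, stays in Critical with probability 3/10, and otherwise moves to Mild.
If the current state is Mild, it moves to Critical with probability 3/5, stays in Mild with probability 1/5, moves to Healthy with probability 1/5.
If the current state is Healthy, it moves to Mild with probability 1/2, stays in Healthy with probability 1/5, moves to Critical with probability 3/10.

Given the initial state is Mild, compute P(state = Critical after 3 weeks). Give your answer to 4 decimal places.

Propagate the distribution vector 3 weeks from Mild.
After 0 weeks: (0.0000, 1.0000, 0.0000)
After 1 week: (0.6000, 0.2000, 0.2000)
After 2 weeks: (0.3600, 0.3200, 0.3200)
After 3 weeks: (0.3960, 0.3320, 0.2720)
P(in Critical after 3 weeks) = 0.3960

0.3960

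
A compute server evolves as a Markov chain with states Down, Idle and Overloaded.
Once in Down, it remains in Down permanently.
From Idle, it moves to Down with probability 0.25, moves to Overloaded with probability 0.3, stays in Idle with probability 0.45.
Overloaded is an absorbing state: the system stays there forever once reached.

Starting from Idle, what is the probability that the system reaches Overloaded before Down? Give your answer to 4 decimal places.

0.5455

Let h(s) be the probability of absorption at Overloaded starting from transient state s. Then h(Overloaded) = 1 and h(Down) = 0. By first-step analysis:
h(Idle) = 0.25·0 + 0.45·h(Idle) + 0.3·1
Solving: h(Idle) = 0.5455.
Starting from Idle, the probability is 0.5455.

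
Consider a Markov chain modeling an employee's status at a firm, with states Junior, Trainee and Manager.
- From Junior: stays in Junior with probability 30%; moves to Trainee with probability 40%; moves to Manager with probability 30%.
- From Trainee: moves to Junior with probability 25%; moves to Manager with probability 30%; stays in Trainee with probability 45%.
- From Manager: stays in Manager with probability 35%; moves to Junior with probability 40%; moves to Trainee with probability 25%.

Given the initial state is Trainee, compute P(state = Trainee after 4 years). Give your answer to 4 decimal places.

0.3712

Propagate the distribution vector 4 years from Trainee.
After 0 years: (0.0000, 1.0000, 0.0000)
After 1 year: (0.2500, 0.4500, 0.3000)
After 2 years: (0.3075, 0.3775, 0.3150)
After 3 years: (0.3126, 0.3716, 0.3158)
After 4 years: (0.3130, 0.3712, 0.3158)
P(in Trainee after 4 years) = 0.3712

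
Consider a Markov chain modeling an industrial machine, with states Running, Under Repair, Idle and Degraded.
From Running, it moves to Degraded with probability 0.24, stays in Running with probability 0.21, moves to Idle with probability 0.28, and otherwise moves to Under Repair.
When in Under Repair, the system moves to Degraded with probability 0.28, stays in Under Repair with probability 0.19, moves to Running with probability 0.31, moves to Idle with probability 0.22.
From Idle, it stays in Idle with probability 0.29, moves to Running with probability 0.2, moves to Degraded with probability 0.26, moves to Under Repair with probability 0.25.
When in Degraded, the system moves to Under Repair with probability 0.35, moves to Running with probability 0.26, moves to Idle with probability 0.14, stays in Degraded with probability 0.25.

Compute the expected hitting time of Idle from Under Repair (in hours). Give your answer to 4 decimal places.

Let t(s) be the expected number of hours to first reach Idle from state s, with t(Idle) = 0. Conditioning on the first hour:
t(Running) = 1 + 0.21·t(Running) + 0.27·t(Under Repair) + 0.24·t(Degraded)
t(Under Repair) = 1 + 0.31·t(Running) + 0.19·t(Under Repair) + 0.28·t(Degraded)
t(Degraded) = 1 + 0.26·t(Running) + 0.35·t(Under Repair) + 0.25·t(Degraded)
Solving: t(Running) = 4.3780, t(Under Repair) = 4.6450, t(Degraded) = 5.0187.
Expected hours from Under Repair to Idle: 4.6450.

4.6450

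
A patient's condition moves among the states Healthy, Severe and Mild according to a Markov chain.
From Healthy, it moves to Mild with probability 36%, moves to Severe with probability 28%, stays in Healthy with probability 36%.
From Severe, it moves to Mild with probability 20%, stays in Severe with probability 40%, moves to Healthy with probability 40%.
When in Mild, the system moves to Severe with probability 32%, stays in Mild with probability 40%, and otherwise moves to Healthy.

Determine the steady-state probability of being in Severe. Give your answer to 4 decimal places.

0.3327

Let the stationary distribution be π with π = πP and π_1 + π_2 + π_3 = 1.
π_1 = 0.36·π_1 + 0.4·π_2 + 0.28·π_3
π_2 = 0.28·π_1 + 0.4·π_2 + 0.32·π_3
Solving with the normalization constraint gives π = (0.3477, 0.3327, 0.3195).
So the stationary probability of Severe is 0.3327.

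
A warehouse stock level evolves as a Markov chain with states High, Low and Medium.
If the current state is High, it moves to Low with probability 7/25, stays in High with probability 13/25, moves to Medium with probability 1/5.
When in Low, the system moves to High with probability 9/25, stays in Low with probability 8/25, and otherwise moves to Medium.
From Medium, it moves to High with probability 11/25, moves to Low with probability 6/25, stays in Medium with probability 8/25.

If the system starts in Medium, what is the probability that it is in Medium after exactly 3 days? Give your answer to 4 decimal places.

0.2653

Propagate the distribution vector 3 days from Medium.
After 0 days: (0.0000, 0.0000, 1.0000)
After 1 day: (0.4400, 0.2400, 0.3200)
After 2 days: (0.4560, 0.2768, 0.2672)
After 3 days: (0.4543, 0.2804, 0.2653)
P(in Medium after 3 days) = 0.2653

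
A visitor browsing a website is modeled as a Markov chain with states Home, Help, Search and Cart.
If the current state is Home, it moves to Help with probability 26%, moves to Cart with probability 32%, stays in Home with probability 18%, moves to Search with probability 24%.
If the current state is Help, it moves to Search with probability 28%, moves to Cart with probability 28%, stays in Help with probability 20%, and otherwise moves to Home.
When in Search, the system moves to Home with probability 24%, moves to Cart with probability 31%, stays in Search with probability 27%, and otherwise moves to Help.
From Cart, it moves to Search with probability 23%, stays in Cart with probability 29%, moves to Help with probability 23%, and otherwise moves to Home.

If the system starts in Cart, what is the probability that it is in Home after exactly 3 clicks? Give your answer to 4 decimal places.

0.2293

Propagate the distribution vector 3 clicks from Cart.
After 0 clicks: (0.0000, 0.0000, 0.0000, 1.0000)
After 1 click: (0.2500, 0.2300, 0.2300, 0.2900)
After 2 clicks: (0.2279, 0.2191, 0.2532, 0.2998)
After 3 clicks: (0.2293, 0.2176, 0.2534, 0.2997)
P(in Home after 3 clicks) = 0.2293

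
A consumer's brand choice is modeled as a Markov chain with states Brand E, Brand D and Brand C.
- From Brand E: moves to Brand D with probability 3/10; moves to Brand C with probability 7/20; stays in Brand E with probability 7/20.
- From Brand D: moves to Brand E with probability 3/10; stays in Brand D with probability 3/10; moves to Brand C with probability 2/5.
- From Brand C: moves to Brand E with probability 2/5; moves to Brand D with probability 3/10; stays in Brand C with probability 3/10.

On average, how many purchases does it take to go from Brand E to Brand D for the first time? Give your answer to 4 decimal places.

Let t(s) be the expected number of purchases to first reach Brand D from state s, with t(Brand D) = 0. Conditioning on the first purchase:
t(Brand E) = 1 + 0.35·t(Brand E) + 0.35·t(Brand C)
t(Brand C) = 1 + 0.4·t(Brand E) + 0.3·t(Brand C)
Solving: t(Brand E) = 3.3333, t(Brand C) = 3.3333.
Expected purchases from Brand E to Brand D: 3.3333.

3.3333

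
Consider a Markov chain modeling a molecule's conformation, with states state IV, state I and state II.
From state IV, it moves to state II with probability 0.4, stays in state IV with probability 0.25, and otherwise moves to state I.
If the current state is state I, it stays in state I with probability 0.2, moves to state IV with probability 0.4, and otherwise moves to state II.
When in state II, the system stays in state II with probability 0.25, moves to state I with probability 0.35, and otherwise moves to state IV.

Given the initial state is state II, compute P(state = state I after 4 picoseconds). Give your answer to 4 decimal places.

0.3042

Propagate the distribution vector 4 picoseconds from state II.
After 0 picoseconds: (0.0000, 0.0000, 1.0000)
After 1 picosecond: (0.4000, 0.3500, 0.2500)
After 2 picoseconds: (0.3400, 0.2975, 0.3625)
After 3 picoseconds: (0.3490, 0.3054, 0.3456)
After 4 picoseconds: (0.3477, 0.3042, 0.3482)
P(in state I after 4 picoseconds) = 0.3042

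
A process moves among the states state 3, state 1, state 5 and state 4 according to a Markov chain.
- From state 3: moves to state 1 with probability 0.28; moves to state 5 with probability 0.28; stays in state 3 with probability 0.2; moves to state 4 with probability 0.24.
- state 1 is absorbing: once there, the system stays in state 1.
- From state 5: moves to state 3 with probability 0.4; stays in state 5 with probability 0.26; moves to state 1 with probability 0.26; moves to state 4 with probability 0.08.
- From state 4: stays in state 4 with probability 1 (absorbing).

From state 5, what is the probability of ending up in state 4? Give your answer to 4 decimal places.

0.3333

Let h(s) be the probability of absorption at state 4 starting from transient state s. Then h(state 4) = 1 and h(state 1) = 0. By first-step analysis:
h(state 3) = 0.2·h(state 3) + 0.28·0 + 0.28·h(state 5) + 0.24·1
h(state 5) = 0.4·h(state 3) + 0.26·0 + 0.26·h(state 5) + 0.08·1
Solving: h(state 3) = 0.4167, h(state 5) = 0.3333.
Starting from state 5, the probability is 0.3333.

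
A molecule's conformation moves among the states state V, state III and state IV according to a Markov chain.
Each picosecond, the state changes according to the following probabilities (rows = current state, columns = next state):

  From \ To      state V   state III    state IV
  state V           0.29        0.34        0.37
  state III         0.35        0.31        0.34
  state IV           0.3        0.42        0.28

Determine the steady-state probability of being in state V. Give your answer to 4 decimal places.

0.3146

Let the stationary distribution be π with π = πP and π_1 + π_2 + π_3 = 1.
π_1 = 0.29·π_1 + 0.35·π_2 + 0.3·π_3
π_2 = 0.34·π_1 + 0.31·π_2 + 0.42·π_3
Solving with the normalization constraint gives π = (0.3146, 0.3557, 0.3297).
So the stationary probability of state V is 0.3146.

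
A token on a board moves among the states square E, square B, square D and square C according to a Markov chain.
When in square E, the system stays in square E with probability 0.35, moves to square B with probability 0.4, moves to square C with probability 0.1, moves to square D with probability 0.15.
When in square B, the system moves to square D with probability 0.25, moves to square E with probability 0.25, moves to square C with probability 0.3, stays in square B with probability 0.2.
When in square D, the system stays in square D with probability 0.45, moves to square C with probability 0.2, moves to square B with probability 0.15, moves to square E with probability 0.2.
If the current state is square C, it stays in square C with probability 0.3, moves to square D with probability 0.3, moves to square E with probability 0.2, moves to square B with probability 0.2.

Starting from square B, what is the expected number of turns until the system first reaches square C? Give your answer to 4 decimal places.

Let t(s) be the expected number of turns to first reach square C from state s, with t(square C) = 0. Conditioning on the first turn:
t(square E) = 1 + 0.35·t(square E) + 0.4·t(square B) + 0.15·t(square D)
t(square B) = 1 + 0.25·t(square E) + 0.2·t(square B) + 0.25·t(square D)
t(square D) = 1 + 0.2·t(square E) + 0.15·t(square B) + 0.45·t(square D)
Solving: t(square E) = 5.5096, t(square B) = 4.5541, t(square D) = 5.0637.
Expected turns from square B to square C: 4.5541.

4.5541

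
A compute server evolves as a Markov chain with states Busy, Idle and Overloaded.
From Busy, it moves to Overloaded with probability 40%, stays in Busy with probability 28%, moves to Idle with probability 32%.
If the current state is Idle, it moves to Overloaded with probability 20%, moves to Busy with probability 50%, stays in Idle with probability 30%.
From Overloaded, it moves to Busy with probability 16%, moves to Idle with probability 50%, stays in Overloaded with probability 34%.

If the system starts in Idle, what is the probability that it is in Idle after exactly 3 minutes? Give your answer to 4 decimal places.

0.3720

Propagate the distribution vector 3 minutes from Idle.
After 0 minutes: (0.0000, 1.0000, 0.0000)
After 1 minute: (0.5000, 0.3000, 0.2000)
After 2 minutes: (0.3220, 0.3500, 0.3280)
After 3 minutes: (0.3176, 0.3720, 0.3103)
P(in Idle after 3 minutes) = 0.3720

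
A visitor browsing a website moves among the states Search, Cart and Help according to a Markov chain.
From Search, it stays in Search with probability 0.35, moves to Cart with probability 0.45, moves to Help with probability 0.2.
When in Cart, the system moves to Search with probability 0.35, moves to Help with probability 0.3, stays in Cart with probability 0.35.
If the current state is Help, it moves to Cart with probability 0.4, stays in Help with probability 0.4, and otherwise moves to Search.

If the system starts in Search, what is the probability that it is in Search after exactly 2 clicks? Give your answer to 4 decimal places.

Sum over the intermediate state after 1 click:
P = P(Search→Search)·P(Search→Search) + P(Search→Cart)·P(Cart→Search) + P(Search→Help)·P(Help→Search)
  = 0.35×0.35 + 0.45×0.35 + 0.2×0.2
  = 0.1225 + 0.1575 + 0.0400 = 0.3200

0.3200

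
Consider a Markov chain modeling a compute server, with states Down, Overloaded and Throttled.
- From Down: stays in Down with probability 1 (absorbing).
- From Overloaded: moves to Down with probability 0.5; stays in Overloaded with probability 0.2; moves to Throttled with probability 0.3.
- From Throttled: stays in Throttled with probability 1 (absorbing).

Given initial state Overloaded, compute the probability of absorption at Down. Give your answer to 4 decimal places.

0.6250

Let h(s) be the probability of absorption at Down starting from transient state s. Then h(Down) = 1 and h(Throttled) = 0. By first-step analysis:
h(Overloaded) = 0.5·1 + 0.2·h(Overloaded) + 0.3·0
Solving: h(Overloaded) = 0.6250.
Starting from Overloaded, the probability is 0.6250.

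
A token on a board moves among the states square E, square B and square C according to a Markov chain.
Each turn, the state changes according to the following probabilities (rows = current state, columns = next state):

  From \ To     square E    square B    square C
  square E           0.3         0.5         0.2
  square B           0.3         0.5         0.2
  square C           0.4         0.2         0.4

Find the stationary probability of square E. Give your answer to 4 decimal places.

0.3250

Let the stationary distribution be π with π = πP and π_1 + π_2 + π_3 = 1.
π_1 = 0.3·π_1 + 0.3·π_2 + 0.4·π_3
π_2 = 0.5·π_1 + 0.5·π_2 + 0.2·π_3
Solving with the normalization constraint gives π = (0.3250, 0.4250, 0.2500).
So the stationary probability of square E is 0.3250.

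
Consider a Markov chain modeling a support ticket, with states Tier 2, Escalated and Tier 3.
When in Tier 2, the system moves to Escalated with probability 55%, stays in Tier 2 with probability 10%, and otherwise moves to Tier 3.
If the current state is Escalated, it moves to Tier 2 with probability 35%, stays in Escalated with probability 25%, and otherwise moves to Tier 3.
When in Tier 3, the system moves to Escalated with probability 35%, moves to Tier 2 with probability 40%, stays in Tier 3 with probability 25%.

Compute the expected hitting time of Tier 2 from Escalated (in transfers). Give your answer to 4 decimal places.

Let t(s) be the expected number of transfers to first reach Tier 2 from state s, with t(Tier 2) = 0. Conditioning on the first transfer:
t(Escalated) = 1 + 0.25·t(Escalated) + 0.4·t(Tier 3)
t(Tier 3) = 1 + 0.35·t(Escalated) + 0.25·t(Tier 3)
Solving: t(Escalated) = 2.7219, t(Tier 3) = 2.6036.
Expected transfers from Escalated to Tier 2: 2.7219.

2.7219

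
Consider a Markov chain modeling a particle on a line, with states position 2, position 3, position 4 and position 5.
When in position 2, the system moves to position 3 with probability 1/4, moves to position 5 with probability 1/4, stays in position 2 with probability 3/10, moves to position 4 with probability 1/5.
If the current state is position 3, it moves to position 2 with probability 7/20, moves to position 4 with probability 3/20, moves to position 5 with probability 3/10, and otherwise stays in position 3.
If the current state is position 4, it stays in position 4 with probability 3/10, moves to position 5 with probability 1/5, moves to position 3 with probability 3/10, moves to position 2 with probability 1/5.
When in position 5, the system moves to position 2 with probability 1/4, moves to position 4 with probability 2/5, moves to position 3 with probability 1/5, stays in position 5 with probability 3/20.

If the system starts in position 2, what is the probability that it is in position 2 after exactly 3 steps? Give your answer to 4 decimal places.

0.2746

Propagate the distribution vector 3 steps from position 2.
After 0 steps: (1.0000, 0.0000, 0.0000, 0.0000)
After 1 step: (0.3000, 0.2500, 0.2000, 0.2500)
After 2 steps: (0.2800, 0.2350, 0.2575, 0.2275)
After 3 steps: (0.2746, 0.2398, 0.2595, 0.2261)
P(in position 2 after 3 steps) = 0.2746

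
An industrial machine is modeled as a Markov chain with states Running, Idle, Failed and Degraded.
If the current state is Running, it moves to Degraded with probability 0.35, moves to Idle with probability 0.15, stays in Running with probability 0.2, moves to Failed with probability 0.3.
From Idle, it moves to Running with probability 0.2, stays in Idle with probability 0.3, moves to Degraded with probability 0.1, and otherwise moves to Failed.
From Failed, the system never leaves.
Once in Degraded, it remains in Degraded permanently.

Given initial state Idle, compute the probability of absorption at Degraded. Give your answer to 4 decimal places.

0.2830

Let h(s) be the probability of absorption at Degraded starting from transient state s. Then h(Degraded) = 1 and h(Failed) = 0. By first-step analysis:
h(Running) = 0.2·h(Running) + 0.15·h(Idle) + 0.3·0 + 0.35·1
h(Idle) = 0.2·h(Running) + 0.3·h(Idle) + 0.4·0 + 0.1·1
Solving: h(Running) = 0.4906, h(Idle) = 0.2830.
Starting from Idle, the probability is 0.2830.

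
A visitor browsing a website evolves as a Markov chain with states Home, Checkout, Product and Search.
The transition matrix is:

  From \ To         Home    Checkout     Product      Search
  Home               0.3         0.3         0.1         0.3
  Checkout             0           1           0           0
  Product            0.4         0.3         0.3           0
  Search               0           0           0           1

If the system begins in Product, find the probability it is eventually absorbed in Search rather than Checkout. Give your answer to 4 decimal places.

0.2667

Let h(s) be the probability of absorption at Search starting from transient state s. Then h(Search) = 1 and h(Checkout) = 0. By first-step analysis:
h(Home) = 0.3·h(Home) + 0.3·0 + 0.1·h(Product) + 0.3·1
h(Product) = 0.4·h(Home) + 0.3·0 + 0.3·h(Product)
Solving: h(Home) = 0.4667, h(Product) = 0.2667.
Starting from Product, the probability is 0.2667.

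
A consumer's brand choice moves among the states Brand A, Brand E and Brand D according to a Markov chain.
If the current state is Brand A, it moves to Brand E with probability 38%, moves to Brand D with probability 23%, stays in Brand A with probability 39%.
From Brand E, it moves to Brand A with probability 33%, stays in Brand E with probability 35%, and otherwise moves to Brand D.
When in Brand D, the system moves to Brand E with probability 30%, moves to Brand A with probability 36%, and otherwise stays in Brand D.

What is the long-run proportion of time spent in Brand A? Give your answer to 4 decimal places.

0.3604

Let the stationary distribution be π with π = πP and π_1 + π_2 + π_3 = 1.
π_1 = 0.39·π_1 + 0.33·π_2 + 0.36·π_3
π_2 = 0.38·π_1 + 0.35·π_2 + 0.3·π_3
Solving with the normalization constraint gives π = (0.3604, 0.3461, 0.2934).
So the stationary probability of Brand A is 0.3604.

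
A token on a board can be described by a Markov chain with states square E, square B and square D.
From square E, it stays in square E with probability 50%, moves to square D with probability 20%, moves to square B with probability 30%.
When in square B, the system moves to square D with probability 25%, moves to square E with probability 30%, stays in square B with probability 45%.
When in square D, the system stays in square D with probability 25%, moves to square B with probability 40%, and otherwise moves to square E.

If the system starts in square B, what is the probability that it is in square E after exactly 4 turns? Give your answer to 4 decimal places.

0.3888

Propagate the distribution vector 4 turns from square B.
After 0 turns: (0.0000, 1.0000, 0.0000)
After 1 turn: (0.3000, 0.4500, 0.2500)
After 2 turns: (0.3725, 0.3925, 0.2350)
After 3 turns: (0.3863, 0.3824, 0.2314)
After 4 turns: (0.3888, 0.3805, 0.2307)
P(in square E after 4 turns) = 0.3888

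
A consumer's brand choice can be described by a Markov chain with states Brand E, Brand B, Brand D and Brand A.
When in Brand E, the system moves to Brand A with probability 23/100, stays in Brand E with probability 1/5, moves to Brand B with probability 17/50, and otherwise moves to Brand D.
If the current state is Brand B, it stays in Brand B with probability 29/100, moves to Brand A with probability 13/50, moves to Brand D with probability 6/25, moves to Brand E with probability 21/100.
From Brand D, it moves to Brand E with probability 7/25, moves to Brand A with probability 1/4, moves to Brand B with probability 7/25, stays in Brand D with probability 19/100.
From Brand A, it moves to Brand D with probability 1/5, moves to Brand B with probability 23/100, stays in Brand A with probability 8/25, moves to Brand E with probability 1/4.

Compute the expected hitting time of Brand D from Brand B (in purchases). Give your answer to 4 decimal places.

4.4047

Let t(s) be the expected number of purchases to first reach Brand D from state s, with t(Brand D) = 0. Conditioning on the first purchase:
t(Brand E) = 1 + 0.2·t(Brand E) + 0.34·t(Brand B) + 0.23·t(Brand A)
t(Brand B) = 1 + 0.21·t(Brand E) + 0.29·t(Brand B) + 0.26·t(Brand A)
t(Brand A) = 1 + 0.25·t(Brand E) + 0.23·t(Brand B) + 0.32·t(Brand A)
Solving: t(Brand E) = 4.4427, t(Brand B) = 4.4047, t(Brand A) = 4.5938.
Expected purchases from Brand B to Brand D: 4.4047.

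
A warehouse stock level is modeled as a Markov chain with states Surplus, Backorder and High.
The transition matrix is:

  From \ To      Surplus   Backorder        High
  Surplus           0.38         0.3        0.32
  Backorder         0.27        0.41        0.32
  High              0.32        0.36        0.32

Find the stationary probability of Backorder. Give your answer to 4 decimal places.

Let the stationary distribution be π with π = πP and π_1 + π_2 + π_3 = 1.
π_1 = 0.38·π_1 + 0.27·π_2 + 0.32·π_3
π_2 = 0.3·π_1 + 0.41·π_2 + 0.36·π_3
Solving with the normalization constraint gives π = (0.3213, 0.3587, 0.3200).
So the stationary probability of Backorder is 0.3587.

0.3587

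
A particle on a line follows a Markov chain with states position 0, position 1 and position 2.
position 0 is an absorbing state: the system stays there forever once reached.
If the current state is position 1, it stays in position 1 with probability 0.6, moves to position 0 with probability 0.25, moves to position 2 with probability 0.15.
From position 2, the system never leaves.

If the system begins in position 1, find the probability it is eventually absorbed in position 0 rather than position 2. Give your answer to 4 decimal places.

0.6250

Let h(s) be the probability of absorption at position 0 starting from transient state s. Then h(position 0) = 1 and h(position 2) = 0. By first-step analysis:
h(position 1) = 0.25·1 + 0.6·h(position 1) + 0.15·0
Solving: h(position 1) = 0.6250.
Starting from position 1, the probability is 0.6250.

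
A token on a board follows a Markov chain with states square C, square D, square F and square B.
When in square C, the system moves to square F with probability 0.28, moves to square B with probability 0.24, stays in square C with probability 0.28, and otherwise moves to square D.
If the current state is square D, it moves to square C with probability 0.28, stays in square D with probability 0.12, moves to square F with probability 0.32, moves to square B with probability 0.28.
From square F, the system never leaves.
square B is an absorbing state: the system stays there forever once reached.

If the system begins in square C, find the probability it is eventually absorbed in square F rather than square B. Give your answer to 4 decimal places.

0.5374

Let h(s) be the probability of absorption at square F starting from transient state s. Then h(square F) = 1 and h(square B) = 0. By first-step analysis:
h(square C) = 0.28·h(square C) + 0.2·h(square D) + 0.28·1 + 0.24·0
h(square D) = 0.28·h(square C) + 0.12·h(square D) + 0.32·1 + 0.28·0
Solving: h(square C) = 0.5374, h(square D) = 0.5346.
Starting from square C, the probability is 0.5374.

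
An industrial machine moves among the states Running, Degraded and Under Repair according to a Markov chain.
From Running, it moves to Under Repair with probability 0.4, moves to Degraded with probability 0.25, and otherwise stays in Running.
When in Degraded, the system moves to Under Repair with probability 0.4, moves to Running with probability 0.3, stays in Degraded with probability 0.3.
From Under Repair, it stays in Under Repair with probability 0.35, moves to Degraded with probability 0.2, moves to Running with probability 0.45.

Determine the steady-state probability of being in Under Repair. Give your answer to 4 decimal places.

Let the stationary distribution be π with π = πP and π_1 + π_2 + π_3 = 1.
π_1 = 0.35·π_1 + 0.3·π_2 + 0.45·π_3
π_2 = 0.25·π_1 + 0.3·π_2 + 0.2·π_3
Solving with the normalization constraint gives π = (0.3759, 0.2431, 0.3810).
So the stationary probability of Under Repair is 0.3810.

0.3810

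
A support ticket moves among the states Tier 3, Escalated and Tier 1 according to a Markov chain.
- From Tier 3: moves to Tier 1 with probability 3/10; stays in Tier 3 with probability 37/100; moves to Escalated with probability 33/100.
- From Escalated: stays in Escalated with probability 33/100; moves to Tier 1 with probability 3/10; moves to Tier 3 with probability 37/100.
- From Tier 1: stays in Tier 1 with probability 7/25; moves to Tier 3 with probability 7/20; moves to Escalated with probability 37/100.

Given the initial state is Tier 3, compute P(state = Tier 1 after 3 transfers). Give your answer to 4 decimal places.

Propagate the distribution vector 3 transfers from Tier 3.
After 0 transfers: (1.0000, 0.0000, 0.0000)
After 1 transfer: (0.3700, 0.3300, 0.3000)
After 2 transfers: (0.3640, 0.3420, 0.2940)
After 3 transfers: (0.3641, 0.3418, 0.2941)
P(in Tier 1 after 3 transfers) = 0.2941

0.2941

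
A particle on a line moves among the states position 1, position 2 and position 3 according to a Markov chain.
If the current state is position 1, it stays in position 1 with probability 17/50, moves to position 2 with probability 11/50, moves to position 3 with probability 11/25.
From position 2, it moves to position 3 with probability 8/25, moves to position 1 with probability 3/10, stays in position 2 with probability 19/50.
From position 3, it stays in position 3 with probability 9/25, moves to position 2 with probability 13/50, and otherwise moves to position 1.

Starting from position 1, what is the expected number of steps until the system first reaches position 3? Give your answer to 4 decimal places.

Let t(s) be the expected number of steps to first reach position 3 from state s, with t(position 3) = 0. Conditioning on the first step:
t(position 1) = 1 + 0.34·t(position 1) + 0.22·t(position 2)
t(position 2) = 1 + 0.3·t(position 1) + 0.38·t(position 2)
Solving: t(position 1) = 2.4476, t(position 2) = 2.7972.
Expected steps from position 1 to position 3: 2.4476.

2.4476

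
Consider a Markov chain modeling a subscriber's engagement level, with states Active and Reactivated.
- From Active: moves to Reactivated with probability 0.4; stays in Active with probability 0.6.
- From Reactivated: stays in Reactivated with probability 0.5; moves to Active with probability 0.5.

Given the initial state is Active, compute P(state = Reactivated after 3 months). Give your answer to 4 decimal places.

Propagate the distribution vector 3 months from Active.
After 0 months: (1.0000, 0.0000)
After 1 month: (0.6000, 0.4000)
After 2 months: (0.5600, 0.4400)
After 3 months: (0.5560, 0.4440)
P(in Reactivated after 3 months) = 0.4440

0.4440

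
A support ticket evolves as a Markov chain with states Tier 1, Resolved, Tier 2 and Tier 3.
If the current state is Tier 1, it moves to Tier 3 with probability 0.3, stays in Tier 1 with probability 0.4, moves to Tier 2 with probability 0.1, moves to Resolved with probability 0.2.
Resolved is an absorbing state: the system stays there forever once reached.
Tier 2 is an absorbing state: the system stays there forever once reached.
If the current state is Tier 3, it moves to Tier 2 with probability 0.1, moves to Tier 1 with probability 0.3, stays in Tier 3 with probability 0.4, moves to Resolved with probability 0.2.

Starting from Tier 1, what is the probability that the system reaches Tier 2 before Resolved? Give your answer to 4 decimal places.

0.3333

Let h(s) be the probability of absorption at Tier 2 starting from transient state s. Then h(Tier 2) = 1 and h(Resolved) = 0. By first-step analysis:
h(Tier 1) = 0.4·h(Tier 1) + 0.2·0 + 0.1·1 + 0.3·h(Tier 3)
h(Tier 3) = 0.3·h(Tier 1) + 0.2·0 + 0.1·1 + 0.4·h(Tier 3)
Solving: h(Tier 1) = 0.3333, h(Tier 3) = 0.3333.
Starting from Tier 1, the probability is 0.3333.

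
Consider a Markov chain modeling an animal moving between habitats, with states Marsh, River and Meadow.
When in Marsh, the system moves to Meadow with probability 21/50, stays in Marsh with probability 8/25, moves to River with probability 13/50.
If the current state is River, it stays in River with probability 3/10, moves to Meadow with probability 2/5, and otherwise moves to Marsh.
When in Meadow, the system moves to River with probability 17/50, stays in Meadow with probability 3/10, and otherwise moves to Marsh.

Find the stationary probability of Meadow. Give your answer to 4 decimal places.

0.3696

Let the stationary distribution be π with π = πP and π_1 + π_2 + π_3 = 1.
π_1 = 0.32·π_1 + 0.3·π_2 + 0.36·π_3
π_2 = 0.26·π_1 + 0.3·π_2 + 0.34·π_3
Solving with the normalization constraint gives π = (0.3288, 0.3016, 0.3696).
So the stationary probability of Meadow is 0.3696.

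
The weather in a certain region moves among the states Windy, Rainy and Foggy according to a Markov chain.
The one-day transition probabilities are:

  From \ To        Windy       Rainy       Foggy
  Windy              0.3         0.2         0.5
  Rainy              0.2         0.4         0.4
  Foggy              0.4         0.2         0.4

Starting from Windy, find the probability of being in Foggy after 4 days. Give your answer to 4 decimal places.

Propagate the distribution vector 4 days from Windy.
After 0 days: (1.0000, 0.0000, 0.0000)
After 1 day: (0.3000, 0.2000, 0.5000)
After 2 days: (0.3300, 0.2400, 0.4300)
After 3 days: (0.3190, 0.2480, 0.4330)
After 4 days: (0.3185, 0.2496, 0.4319)
P(in Foggy after 4 days) = 0.4319

0.4319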